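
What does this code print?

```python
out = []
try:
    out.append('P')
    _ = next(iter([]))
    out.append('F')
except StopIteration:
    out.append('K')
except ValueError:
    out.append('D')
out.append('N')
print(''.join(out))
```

Execution trace: 'P' (try body) → 'K' (except StopIteration) → 'N' (after the try/except). Output: PKN

Answer: PKN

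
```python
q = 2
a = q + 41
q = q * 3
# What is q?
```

Trace:
`q = 2` → q = 2
`a = q + 41` → a = 43
`q = q * 3` → q = 6
So q = 6

Answer: 6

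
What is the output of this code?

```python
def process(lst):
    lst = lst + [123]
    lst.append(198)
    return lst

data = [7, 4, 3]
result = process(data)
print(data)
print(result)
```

Key concept: rebinding parameter vs mutation.
Step by step:
`data = [7, 4, 3]` → data = [7, 4, 3]
`result = process(data)` → result = [7, 4, 3, 123, 198]
`print(data)` → prints [7, 4, 3]
`print(result)` → prints [7, 4, 3, 123, 198]

Answer:
[7, 4, 3]
[7, 4, 3, 123, 198]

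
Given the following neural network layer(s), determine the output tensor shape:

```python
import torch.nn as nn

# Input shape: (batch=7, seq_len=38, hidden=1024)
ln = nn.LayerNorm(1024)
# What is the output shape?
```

Input: (7, 38, 1024) -> Output: (7, 38, 1024)

Answer: (7, 38, 1024)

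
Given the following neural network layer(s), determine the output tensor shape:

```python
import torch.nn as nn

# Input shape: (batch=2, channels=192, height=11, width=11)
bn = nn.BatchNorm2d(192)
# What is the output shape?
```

Input: (2, 192, 11, 11) -> Output: (2, 192, 11, 11)

Answer: (2, 192, 11, 11)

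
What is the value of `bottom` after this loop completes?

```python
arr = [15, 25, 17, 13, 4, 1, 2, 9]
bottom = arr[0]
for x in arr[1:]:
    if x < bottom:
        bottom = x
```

Minimum of [15, 25, 17, 13, 4, 1, 2, 9]
`bottom` takes the values: 15 → 13 → 4 → 1

Answer: 1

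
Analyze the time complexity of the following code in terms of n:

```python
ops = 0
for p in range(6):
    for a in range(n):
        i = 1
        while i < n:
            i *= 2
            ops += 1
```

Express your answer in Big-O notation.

Each loop level contributes: 1 × n × log n. Multiplying the contributions gives O(n log n).

Answer: O(n log n)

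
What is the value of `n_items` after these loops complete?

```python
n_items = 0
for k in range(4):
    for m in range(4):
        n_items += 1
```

4 * 4 = 16
`n_items` takes the values: 0 → 1 → 2 → 3 → 4 → 5 → 6 → 7 → 8 → 9 → 10 → 11 → 12 → 13 → 14 → 15 → 16

Answer: 16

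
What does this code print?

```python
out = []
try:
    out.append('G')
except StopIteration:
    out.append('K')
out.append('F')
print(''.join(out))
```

Execution trace: 'G' (try body, no exception) → 'F' (after the try/except). Output: GF

Answer: GF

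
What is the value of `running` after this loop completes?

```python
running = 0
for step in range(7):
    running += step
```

Sum of 0 to 6 = 21
`running` takes the values: 0 → 1 → 3 → 6 → 10 → 15 → 21

Answer: 21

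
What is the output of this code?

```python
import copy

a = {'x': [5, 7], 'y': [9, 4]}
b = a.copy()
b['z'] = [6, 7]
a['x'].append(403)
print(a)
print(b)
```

Key concept: shallow copy of dict with mutable values.
Step by step:
`a = {'x': [5, 7], 'y': [9, 4]}` → a = {'x': [5, 7], 'y': [9, 4]}
`b = a.copy()` → b = {'x': [5, 7], 'y': [9, 4]}
`b['z'] = [6, 7]` → b = {'x': [5, 7], 'y': [9, 4], 'z': [6, 7]}
`a['x'].append(403)` → a = {'x': [5, 7, 403], 'y': [9, 4]}; b = {'x': [5, 7, 403], 'y': [9, 4], 'z': [6, 7]}
`print(a)` → prints {'x': [5, 7, 403], 'y': [9, 4]}
`print(b)` → prints {'x': [5, 7, 403], 'y': [9, 4], 'z': [6, 7]}

Answer:
{'x': [5, 7, 403], 'y': [9, 4]}
{'x': [5, 7, 403], 'y': [9, 4], 'z': [6, 7]}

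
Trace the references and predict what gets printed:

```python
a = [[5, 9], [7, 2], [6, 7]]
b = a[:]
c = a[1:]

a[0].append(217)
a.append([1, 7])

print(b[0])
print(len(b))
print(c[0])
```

Key concept: slice with nested mutation.
Step by step:
`a = [[5, 9], [7, 2], [6, 7]]` → a = [[5, 9], [7, 2], [6, 7]]
`b = a[:]` → b = [[5, 9], [7, 2], [6, 7]]
`c = a[1:]` → c = [[7, 2], [6, 7]]
`a[0].append(217)` → a = [[5, 9, 217], [7, 2], [6, 7]]; b = [[5, 9, 217], [7, 2], [6, 7]]
`a.append([1, 7])` → a = [[5, 9, 217], [7, 2], [6, 7], [1, 7]]
`print(b[0])` → prints [5, 9, 217]
`print(len(b))` → prints 3
`print(c[0])` → prints [7, 2]

Answer:
[5, 9, 217]
3
[7, 2]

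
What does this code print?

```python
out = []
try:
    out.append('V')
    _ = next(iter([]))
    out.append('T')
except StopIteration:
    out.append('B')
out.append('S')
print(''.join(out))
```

Execution trace: 'V' (try body) → 'B' (except StopIteration) → 'S' (after the try/except). Output: VBS

Answer: VBS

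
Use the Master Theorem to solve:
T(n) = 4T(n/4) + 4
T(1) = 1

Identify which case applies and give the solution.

a=4, b=4, f(n)=4. log_4(4) = 1. Since c=0 < 1, Case 1 applies: T(n) = Θ(n^log_b(a)) = O(n).

Answer: O(n) - Case 1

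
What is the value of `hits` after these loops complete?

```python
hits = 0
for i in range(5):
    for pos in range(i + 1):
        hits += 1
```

Triangle: 1 + 2 + ... + 5
`hits` takes the values: 0 → 1 → 2 → 3 → 4 → 5 → 6 → 7 → 8 → 9 → 10 → 11 → 12 → 13 → 14 → 15

Answer: 15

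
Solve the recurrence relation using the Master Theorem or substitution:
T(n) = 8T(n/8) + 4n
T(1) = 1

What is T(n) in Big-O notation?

By Master Theorem: a=8, b=8, f(n)=4n. Since log_8(8) = 1 and f(n) = Θ(n^1), Case 2 applies. T(n) = O(n log n).

Answer: O(n log n)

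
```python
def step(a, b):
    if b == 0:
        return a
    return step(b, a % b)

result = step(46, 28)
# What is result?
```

step(46, 28) -> step(28, 18) -> step(18, 10) -> step(10, 8) -> step(8, 2) -> step(2, 0) -> 2

Answer: 2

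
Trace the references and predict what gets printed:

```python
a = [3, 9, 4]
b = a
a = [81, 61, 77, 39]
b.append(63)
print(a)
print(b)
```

Key concept: rebinding vs mutation: a is rebound to a new list, b still points at the original.
Step by step:
`a = [3, 9, 4]` → a = [3, 9, 4]
`b = a` → b = [3, 9, 4] (same object as a)
`a = [81, 61, 77, 39]` → a = [81, 61, 77, 39]
`b.append(63)` → b = [3, 9, 4, 63]
`print(a)` → prints [81, 61, 77, 39]
`print(b)` → prints [3, 9, 4, 63]

Answer:
[81, 61, 77, 39]
[3, 9, 4, 63]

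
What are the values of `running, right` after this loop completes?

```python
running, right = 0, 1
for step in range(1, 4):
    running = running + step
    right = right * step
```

Sum and factorial of 1 to 3
`running, right` takes the values: (0, 1) → (1, 1) → (3, 1) → (3, 2) → (6, 2) → (6, 6)

Answer: 6, 6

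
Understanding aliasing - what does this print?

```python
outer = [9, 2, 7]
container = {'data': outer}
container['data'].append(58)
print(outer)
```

Key concept: dict holds reference to list.
Step by step:
`outer = [9, 2, 7]` → outer = [9, 2, 7]
`container = {'data': outer}` → container = {'data': [9, 2, 7]}
`container['data'].append(58)` → outer = [9, 2, 7, 58]; container = {'data': [9, 2, 7, 58]}
`print(outer)` → prints [9, 2, 7, 58]

Answer: [9, 2, 7, 58]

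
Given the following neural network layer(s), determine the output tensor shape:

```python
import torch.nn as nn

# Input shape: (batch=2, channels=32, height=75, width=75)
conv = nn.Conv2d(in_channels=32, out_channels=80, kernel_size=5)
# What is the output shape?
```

Input: (2, 32, 75, 75) -> Output: (2, 80, 71, 71)

Answer: (2, 80, 71, 71)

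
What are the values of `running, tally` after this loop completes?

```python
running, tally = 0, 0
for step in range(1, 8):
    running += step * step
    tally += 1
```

Sum of squares and count
`running, tally` takes the values: (0, 0) → (1, 0) → (1, 1) → (5, 1) → (5, 2) → (14, 2) → (14, 3) → (30, 3) → (30, 4) → (55, 4) → (55, 5) → (91, 5) → (91, 6) → (140, 6) → (140, 7)

Answer: 140, 7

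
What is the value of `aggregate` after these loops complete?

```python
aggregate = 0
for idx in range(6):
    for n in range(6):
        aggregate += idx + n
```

Sum of all idx+n for idx,n in 6x6
`aggregate` takes the values: 0 → 1 → 3 → 6 → 10 → 15 → 16 → 18 → 21 → 25 → 30 → 36 → 38 → 41 → 45 → 50 → 56 → 63 → 66 → 70 → 75 → 81 → 88 → 96 → 100 → 105 → 111 → 118 → 126 → 135 → 140 → 146 → 153 → 161 → 170 → 180

Answer: 180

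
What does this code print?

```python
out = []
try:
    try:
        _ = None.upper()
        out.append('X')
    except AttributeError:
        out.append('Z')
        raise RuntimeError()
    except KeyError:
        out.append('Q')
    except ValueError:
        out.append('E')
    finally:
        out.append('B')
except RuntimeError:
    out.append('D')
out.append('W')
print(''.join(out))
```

Execution trace: 'Z' (inner except AttributeError) → 'B' (inner finally) → 'D' (outer except RuntimeError) → 'W' (after the try/except). Output: ZBDW

Answer: ZBDW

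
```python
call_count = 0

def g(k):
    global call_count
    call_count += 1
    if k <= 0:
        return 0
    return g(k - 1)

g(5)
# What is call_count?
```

Linear recursion stepping by 1: 6 calls from k=5 down to ≤0.

Answer: 6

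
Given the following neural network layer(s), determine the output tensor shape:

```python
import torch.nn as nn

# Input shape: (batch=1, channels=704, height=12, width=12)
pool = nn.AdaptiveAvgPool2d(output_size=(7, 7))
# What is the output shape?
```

Input: (1, 704, 12, 12) -> Output: (1, 704, 7, 7)

Answer: (1, 704, 7, 7)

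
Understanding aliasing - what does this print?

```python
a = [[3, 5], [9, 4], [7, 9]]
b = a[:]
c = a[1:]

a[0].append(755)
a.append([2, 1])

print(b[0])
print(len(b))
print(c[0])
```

Key concept: slice with nested mutation.
Step by step:
`a = [[3, 5], [9, 4], [7, 9]]` → a = [[3, 5], [9, 4], [7, 9]]
`b = a[:]` → b = [[3, 5], [9, 4], [7, 9]]
`c = a[1:]` → c = [[9, 4], [7, 9]]
`a[0].append(755)` → a = [[3, 5, 755], [9, 4], [7, 9]]; b = [[3, 5, 755], [9, 4], [7, 9]]
`a.append([2, 1])` → a = [[3, 5, 755], [9, 4], [7, 9], [2, 1]]
`print(b[0])` → prints [3, 5, 755]
`print(len(b))` → prints 3
`print(c[0])` → prints [9, 4]

Answer:
[3, 5, 755]
3
[9, 4]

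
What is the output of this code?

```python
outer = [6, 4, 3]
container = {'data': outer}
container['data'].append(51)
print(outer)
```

Key concept: dict holds reference to list.
Step by step:
`outer = [6, 4, 3]` → outer = [6, 4, 3]
`container = {'data': outer}` → container = {'data': [6, 4, 3]}
`container['data'].append(51)` → outer = [6, 4, 3, 51]; container = {'data': [6, 4, 3, 51]}
`print(outer)` → prints [6, 4, 3, 51]

Answer: [6, 4, 3, 51]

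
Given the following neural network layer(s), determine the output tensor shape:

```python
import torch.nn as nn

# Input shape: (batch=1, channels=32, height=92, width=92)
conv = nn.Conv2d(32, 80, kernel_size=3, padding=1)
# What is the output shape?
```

Input: (1, 32, 92, 92) -> Output: (1, 80, 92, 92)

Answer: (1, 80, 92, 92)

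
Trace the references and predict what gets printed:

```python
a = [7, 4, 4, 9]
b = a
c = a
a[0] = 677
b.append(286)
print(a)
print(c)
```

Key concept: multiple aliases.
Step by step:
`a = [7, 4, 4, 9]` → a = [7, 4, 4, 9]
`b = a` → b = [7, 4, 4, 9] (same object as a)
`c = a` → c = [7, 4, 4, 9] (same object as a, b)
`a[0] = 677` → a = [677, 4, 4, 9] (same object as b, c); b = [677, 4, 4, 9] (same object as a, c); c = [677, 4, 4, 9] (same object as a, b)
`b.append(286)` → a = [677, 4, 4, 9, 286] (same object as b, c); b = [677, 4, 4, 9, 286] (same object as a, c); c = [677, 4, 4, 9, 286] (same object as a, b)
`print(a)` → prints [677, 4, 4, 9, 286]
`print(c)` → prints [677, 4, 4, 9, 286]

Answer:
[677, 4, 4, 9, 286]
[677, 4, 4, 9, 286]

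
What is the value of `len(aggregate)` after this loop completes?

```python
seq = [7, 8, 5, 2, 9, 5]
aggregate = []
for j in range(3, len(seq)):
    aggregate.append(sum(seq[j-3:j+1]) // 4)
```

Number of 4-element averages
`aggregate` takes the values: [] → [5] → [5, 6] → [5, 6, 5]
So `len(aggregate)` = 3

Answer: 3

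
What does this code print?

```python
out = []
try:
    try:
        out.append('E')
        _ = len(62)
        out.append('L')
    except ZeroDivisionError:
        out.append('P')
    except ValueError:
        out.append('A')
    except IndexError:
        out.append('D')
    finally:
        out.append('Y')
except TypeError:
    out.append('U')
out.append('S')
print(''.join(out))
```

Execution trace: 'E' (try body) → 'Y' (finally) → 'U' (outer except TypeError) → 'S' (after the try/except). Output: EYUS

Answer: EYUS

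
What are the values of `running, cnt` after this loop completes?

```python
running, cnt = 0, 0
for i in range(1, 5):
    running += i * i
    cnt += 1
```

Sum of squares and count
`running, cnt` takes the values: (0, 0) → (1, 0) → (1, 1) → (5, 1) → (5, 2) → (14, 2) → (14, 3) → (30, 3) → (30, 4)

Answer: 30, 4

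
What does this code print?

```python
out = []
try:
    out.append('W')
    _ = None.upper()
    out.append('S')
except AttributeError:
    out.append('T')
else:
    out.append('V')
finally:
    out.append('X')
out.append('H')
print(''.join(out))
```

Execution trace: 'W' (try body) → 'T' (except AttributeError) → 'X' (finally) → 'H' (after the try/except). Output: WTXH

Answer: WTXH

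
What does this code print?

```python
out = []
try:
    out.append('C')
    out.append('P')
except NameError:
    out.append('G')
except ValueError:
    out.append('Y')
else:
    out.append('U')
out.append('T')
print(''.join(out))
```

Execution trace: 'C' (try body) → 'P' (try body, no exception) → 'U' (else) → 'T' (after the try/except). Output: CPUT

Answer: CPUT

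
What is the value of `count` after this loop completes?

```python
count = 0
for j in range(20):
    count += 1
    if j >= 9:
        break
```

Loop breaks when j reaches 9, count is 10
`count` takes the values: 0 → 1 → 2 → 3 → 4 → 5 → 6 → 7 → 8 → 9 → 10

Answer: 10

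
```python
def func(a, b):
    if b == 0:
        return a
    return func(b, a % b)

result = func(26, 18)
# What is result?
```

func(26, 18) -> func(18, 8) -> func(8, 2) -> func(2, 0) -> 2

Answer: 2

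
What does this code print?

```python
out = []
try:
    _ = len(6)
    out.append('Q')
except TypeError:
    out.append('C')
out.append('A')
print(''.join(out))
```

Execution trace: 'C' (except TypeError) → 'A' (after the try/except). Output: CA

Answer: CA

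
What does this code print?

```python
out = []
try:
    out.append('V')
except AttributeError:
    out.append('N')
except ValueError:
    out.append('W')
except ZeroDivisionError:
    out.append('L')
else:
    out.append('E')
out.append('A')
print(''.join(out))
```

Execution trace: 'V' (try body, no exception) → 'E' (else) → 'A' (after the try/except). Output: VEA

Answer: VEA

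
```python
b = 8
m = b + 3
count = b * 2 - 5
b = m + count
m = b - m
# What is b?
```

Trace:
`b = 8` → b = 8
`m = b + 3` → m = 11
`count = b * 2 - 5` → count = 11
`b = m + count` → b = 22
`m = b - m` → m = 11
So b = 22

Answer: 22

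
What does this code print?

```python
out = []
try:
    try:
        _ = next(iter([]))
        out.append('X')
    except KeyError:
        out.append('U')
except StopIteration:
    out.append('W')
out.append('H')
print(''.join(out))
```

Execution trace: 'W' (outer except StopIteration) → 'H' (after the try/except). Output: WH

Answer: WH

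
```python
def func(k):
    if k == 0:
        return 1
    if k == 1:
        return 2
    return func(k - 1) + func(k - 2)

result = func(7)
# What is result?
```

Build up from base cases: func(0)=1, func(1)=2, func(2)=3, func(3)=5, func(4)=8, func(5)=13, func(6)=21, ..., func(7)=34

Answer: 34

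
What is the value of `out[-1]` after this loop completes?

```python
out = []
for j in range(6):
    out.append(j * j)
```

Last element of squares 0 to 5
`out` takes the values: [] → [0] → [0, 1] → [0, 1, 4] → [0, 1, 4, 9] → [0, 1, 4, 9, 16] → [0, 1, 4, 9, 16, 25]
So `out[-1]` = 25

Answer: 25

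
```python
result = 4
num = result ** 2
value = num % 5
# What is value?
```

Trace:
`result = 4` → result = 4
`num = result ** 2` → num = 16
`value = num % 5` → value = 1
So value = 1

Answer: 1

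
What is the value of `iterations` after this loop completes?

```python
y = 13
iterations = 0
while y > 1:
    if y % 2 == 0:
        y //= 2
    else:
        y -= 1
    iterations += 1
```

Steps to reduce 13 to 1
`iterations` takes the values: 0 → 1 → 2 → 3 → 4 → 5

Answer: 5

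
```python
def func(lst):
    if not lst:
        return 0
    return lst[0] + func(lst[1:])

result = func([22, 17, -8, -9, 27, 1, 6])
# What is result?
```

22 + 17 + (-8) + (-9) + 27 + 1 + 6 + 0 = 56

Answer: 56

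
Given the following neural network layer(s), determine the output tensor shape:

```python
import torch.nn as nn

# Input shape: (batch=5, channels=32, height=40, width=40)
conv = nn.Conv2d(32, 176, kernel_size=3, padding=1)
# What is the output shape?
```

Input: (5, 32, 40, 40) -> Output: (5, 176, 40, 40)

Answer: (5, 176, 40, 40)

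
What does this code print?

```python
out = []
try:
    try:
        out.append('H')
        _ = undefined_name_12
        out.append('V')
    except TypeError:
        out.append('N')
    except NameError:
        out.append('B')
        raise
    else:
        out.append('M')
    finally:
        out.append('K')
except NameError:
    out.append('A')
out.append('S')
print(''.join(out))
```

Execution trace: 'H' (inner try body) → 'B' (inner except NameError) → 'K' (inner finally) → 'A' (outer except NameError) → 'S' (after the try/except). Output: HBKAS

Answer: HBKAS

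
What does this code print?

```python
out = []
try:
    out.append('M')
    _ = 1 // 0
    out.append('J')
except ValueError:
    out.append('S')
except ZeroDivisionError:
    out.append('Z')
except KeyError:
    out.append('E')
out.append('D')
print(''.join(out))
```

Execution trace: 'M' (try body) → 'Z' (except ZeroDivisionError) → 'D' (after the try/except). Output: MZD

Answer: MZD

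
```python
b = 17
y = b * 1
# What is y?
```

Trace:
`b = 17` → b = 17
`y = b * 1` → y = 17
So y = 17

Answer: 17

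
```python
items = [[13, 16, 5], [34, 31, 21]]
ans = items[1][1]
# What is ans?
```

Trace:
`items = [[13, 16, 5], [34, 31, 21]]` → items = [[13, 16, 5], [34, 31, 21]]
`ans = items[1][1]` → ans = 31
So ans = 31

Answer: 31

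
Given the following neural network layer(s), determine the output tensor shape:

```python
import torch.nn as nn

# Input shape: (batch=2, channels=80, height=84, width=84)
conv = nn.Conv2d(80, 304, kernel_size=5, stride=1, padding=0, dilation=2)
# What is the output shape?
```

Input: (2, 80, 84, 84) -> Output: (2, 304, 76, 76)

Answer: (2, 304, 76, 76)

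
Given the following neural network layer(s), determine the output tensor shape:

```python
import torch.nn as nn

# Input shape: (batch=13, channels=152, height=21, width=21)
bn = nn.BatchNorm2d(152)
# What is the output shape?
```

Input: (13, 152, 21, 21) -> Output: (13, 152, 21, 21)

Answer: (13, 152, 21, 21)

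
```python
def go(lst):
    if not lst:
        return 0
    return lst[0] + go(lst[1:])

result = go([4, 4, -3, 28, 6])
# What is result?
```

4 + 4 + (-3) + 28 + 6 + 0 = 39

Answer: 39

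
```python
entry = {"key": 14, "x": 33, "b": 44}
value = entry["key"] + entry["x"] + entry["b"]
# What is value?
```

Trace:
`entry = {"key": 14, "x": 33, "b": 44}` → entry = {'key': 14, 'x': 33, 'b': 44}
`value = entry["key"] + entry["x"] + entry["b"]` → value = 91
So value = 91

Answer: 91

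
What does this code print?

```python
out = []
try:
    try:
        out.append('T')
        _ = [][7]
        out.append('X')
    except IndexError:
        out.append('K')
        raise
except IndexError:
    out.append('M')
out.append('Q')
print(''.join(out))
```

Execution trace: 'T' (inner try body) → 'K' (inner except IndexError) → 'M' (outer except IndexError) → 'Q' (after the try/except). Output: TKMQ

Answer: TKMQ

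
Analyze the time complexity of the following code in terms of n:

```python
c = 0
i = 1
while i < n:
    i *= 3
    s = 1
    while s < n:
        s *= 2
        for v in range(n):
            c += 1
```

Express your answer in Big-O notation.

Each loop level contributes: log n × log n × n. Multiplying the contributions gives O(n log² n).

Answer: O(n log² n)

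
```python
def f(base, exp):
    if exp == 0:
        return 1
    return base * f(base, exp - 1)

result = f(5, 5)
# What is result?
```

f(5, 5) = 5 * 5 * 5 * 5 * 5 = 3125

Answer: 3125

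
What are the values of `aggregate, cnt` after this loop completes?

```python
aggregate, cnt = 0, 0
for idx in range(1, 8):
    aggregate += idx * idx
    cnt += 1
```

Sum of squares and count
`aggregate, cnt` takes the values: (0, 0) → (1, 0) → (1, 1) → (5, 1) → (5, 2) → (14, 2) → (14, 3) → (30, 3) → (30, 4) → (55, 4) → (55, 5) → (91, 5) → (91, 6) → (140, 6) → (140, 7)

Answer: 140, 7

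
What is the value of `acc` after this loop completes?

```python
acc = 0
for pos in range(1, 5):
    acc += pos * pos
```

Sum of squares 1² to 4² = 30
`acc` takes the values: 0 → 1 → 5 → 14 → 30

Answer: 30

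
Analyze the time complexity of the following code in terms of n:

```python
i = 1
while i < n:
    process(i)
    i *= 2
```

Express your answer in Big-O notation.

This is Logarithmic loop. Time complexity: O(log n).

Answer: O(log n)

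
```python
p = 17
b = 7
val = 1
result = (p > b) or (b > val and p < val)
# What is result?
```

Trace:
`p = 17` → p = 17
`b = 7` → b = 7
`val = 1` → val = 1
`result = (p > b) or (b > val and p < val)` → result = True
So result = True

Answer: True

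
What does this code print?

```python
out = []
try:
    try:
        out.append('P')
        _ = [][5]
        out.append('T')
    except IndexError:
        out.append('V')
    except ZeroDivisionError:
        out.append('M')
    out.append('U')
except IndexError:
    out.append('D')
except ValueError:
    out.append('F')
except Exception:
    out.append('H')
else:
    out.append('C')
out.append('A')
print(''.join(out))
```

Execution trace: 'P' (inner try body) → 'V' (inner except IndexError) → 'U' (try body, no exception) → 'C' (else) → 'A' (after the try/except). Output: PVUCA

Answer: PVUCA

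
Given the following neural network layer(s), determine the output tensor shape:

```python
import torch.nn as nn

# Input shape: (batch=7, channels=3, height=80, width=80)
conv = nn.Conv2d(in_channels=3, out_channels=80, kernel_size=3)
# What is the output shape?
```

Input: (7, 3, 80, 80) -> Output: (7, 80, 78, 78)

Answer: (7, 80, 78, 78)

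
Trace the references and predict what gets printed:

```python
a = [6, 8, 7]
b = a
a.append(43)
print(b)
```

Key concept: basic list aliasing.
Step by step:
`a = [6, 8, 7]` → a = [6, 8, 7]
`b = a` → b = [6, 8, 7] (same object as a)
`a.append(43)` → a = [6, 8, 7, 43] (same object as b); b = [6, 8, 7, 43] (same object as a)
`print(b)` → prints [6, 8, 7, 43]

Answer: [6, 8, 7, 43]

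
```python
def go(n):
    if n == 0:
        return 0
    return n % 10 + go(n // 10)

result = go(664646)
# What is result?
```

Sum of digits of 664646: 6 + 4 + 6 + 4 + 6 + 6 = 32

Answer: 32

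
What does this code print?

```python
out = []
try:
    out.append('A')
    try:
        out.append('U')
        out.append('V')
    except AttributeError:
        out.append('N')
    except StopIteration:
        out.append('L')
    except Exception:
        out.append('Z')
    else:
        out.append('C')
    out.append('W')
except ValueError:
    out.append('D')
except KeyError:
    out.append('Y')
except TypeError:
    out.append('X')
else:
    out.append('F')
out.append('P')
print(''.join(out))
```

Execution trace: 'A' (try body) → 'U' (inner try body) → 'V' (inner try body, no exception) → 'C' (inner else) → 'W' (try body, no exception) → 'F' (else) → 'P' (after the try/except). Output: AUVCWFP

Answer: AUVCWFP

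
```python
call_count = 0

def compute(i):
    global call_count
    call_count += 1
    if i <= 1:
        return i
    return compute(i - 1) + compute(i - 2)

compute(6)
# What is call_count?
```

Calls(i) = 1 + Calls(i-1) + Calls(i-2); Calls(0)=Calls(1)=1. For i=6 this gives 25.

Answer: 25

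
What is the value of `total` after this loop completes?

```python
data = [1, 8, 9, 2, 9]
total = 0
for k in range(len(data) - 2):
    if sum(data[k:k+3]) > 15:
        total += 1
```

Count windows with sum > 15
`total` takes the values: 0 → 1 → 2 → 3

Answer: 3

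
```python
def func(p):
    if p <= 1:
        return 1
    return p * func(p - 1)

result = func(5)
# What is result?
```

func(5) = 5 * 4 * 3 * 2 * 1 = 120

Answer: 120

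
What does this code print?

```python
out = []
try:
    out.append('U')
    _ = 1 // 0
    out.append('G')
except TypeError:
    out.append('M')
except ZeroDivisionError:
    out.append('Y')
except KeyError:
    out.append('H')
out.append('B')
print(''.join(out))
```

Execution trace: 'U' (try body) → 'Y' (except ZeroDivisionError) → 'B' (after the try/except). Output: UYB

Answer: UYB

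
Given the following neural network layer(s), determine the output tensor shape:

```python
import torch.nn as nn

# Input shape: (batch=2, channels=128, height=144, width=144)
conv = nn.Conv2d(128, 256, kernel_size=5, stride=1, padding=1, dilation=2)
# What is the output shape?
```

Input: (2, 128, 144, 144) -> Output: (2, 256, 138, 138)

Answer: (2, 256, 138, 138)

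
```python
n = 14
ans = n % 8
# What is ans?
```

Trace:
`n = 14` → n = 14
`ans = n % 8` → ans = 6
So ans = 6

Answer: 6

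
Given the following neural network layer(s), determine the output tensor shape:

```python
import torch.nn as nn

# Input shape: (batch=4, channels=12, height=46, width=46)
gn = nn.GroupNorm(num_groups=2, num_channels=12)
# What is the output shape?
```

Input: (4, 12, 46, 46) -> Output: (4, 12, 46, 46)

Answer: (4, 12, 46, 46)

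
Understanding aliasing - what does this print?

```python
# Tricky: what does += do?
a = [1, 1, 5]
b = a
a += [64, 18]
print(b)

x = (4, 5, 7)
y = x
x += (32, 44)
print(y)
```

Key concept: += behavior differs for mutable vs immutable.
Step by step:
`a = [1, 1, 5]` → a = [1, 1, 5]
`b = a` → b = [1, 1, 5] (same object as a)
`a += [64, 18]` → a = [1, 1, 5, 64, 18] (same object as b); b = [1, 1, 5, 64, 18] (same object as a)
`print(b)` → prints [1, 1, 5, 64, 18]
`x = (4, 5, 7)` → x = (4, 5, 7)
`y = x` → y = (4, 5, 7)
`x += (32, 44)` → x = (4, 5, 7, 32, 44)
`print(y)` → prints (4, 5, 7)

Answer:
[1, 1, 5, 64, 18]
(4, 5, 7)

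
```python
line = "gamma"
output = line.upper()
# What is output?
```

Trace:
`line = "gamma"` → line = 'gamma'
`output = line.upper()` → output = 'GAMMA'
So output = 'GAMMA'

Answer: 'GAMMA'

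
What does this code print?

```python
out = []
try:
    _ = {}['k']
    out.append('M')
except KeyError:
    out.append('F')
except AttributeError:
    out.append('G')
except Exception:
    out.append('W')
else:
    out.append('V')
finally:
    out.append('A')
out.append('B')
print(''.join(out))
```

Execution trace: 'F' (except KeyError) → 'A' (finally) → 'B' (after the try/except). Output: FAB

Answer: FAB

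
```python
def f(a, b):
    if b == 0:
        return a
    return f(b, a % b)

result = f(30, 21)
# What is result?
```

f(30, 21) -> f(21, 9) -> f(9, 3) -> f(3, 0) -> 3

Answer: 3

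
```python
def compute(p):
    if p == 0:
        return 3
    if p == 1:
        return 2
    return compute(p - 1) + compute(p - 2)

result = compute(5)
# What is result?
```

Build up from base cases: compute(0)=3, compute(1)=2, compute(2)=5, compute(3)=7, compute(4)=12, compute(5)=19

Answer: 19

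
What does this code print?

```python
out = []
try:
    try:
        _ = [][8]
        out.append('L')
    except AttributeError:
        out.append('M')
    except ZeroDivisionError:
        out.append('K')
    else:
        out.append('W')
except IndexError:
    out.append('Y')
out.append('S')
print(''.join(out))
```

Execution trace: 'Y' (outer except IndexError) → 'S' (after the try/except). Output: YS

Answer: YS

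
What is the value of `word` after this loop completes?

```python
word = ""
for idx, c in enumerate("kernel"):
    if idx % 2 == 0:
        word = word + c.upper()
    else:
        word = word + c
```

Uppercase even positions in 'kernel'
`word` takes the values: "" → "K" → "Ke" → "KeR" → "KeRn" → "KeRnE" → "KeRnEl"

Answer: "KeRnEl"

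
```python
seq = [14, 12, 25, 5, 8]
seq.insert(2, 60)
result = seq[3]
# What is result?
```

Trace:
`seq = [14, 12, 25, 5, 8]` → seq = [14, 12, 25, 5, 8]
`seq.insert(2, 60)` → seq = [14, 12, 60, 25, 5, 8]
`result = seq[3]` → result = 25
So result = 25

Answer: 25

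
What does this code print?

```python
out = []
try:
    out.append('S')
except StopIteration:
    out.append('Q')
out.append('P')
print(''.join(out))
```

Execution trace: 'S' (try body, no exception) → 'P' (after the try/except). Output: SP

Answer: SP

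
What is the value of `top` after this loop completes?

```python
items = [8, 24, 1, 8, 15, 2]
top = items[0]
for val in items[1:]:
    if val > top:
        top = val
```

Maximum of [8, 24, 1, 8, 15, 2]
`top` takes the values: 8 → 24

Answer: 24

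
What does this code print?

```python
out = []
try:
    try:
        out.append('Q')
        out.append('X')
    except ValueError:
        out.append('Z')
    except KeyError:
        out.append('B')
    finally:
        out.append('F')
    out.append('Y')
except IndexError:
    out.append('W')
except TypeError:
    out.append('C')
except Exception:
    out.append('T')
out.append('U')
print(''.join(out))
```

Execution trace: 'Q' (inner try body) → 'X' (inner try body, no exception) → 'F' (inner finally) → 'Y' (try body, no exception) → 'U' (after the try/except). Output: QXFYU

Answer: QXFYU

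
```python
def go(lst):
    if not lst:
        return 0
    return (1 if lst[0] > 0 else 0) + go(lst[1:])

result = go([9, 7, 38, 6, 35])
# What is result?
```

Count of positive elements in [9, 7, 38, 6, 35] = 5

Answer: 5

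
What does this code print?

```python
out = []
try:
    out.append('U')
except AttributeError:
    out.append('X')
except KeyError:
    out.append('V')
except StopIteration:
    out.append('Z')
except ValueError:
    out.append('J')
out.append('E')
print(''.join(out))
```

Execution trace: 'U' (try body, no exception) → 'E' (after the try/except). Output: UE

Answer: UE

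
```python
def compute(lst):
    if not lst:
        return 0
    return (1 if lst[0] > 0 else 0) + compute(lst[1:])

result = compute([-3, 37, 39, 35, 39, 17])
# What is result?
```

Count of positive elements in [-3, 37, 39, 35, 39, 17] = 5

Answer: 5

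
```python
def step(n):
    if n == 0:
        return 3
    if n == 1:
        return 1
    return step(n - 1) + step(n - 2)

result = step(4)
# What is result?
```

Build up from base cases: step(0)=3, step(1)=1, step(2)=4, step(3)=5, step(4)=9

Answer: 9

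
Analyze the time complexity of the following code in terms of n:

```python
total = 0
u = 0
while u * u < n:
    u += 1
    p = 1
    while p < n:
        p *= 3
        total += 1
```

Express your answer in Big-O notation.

Each loop level contributes: √n × log n. Multiplying the contributions gives O(√n log n).

Answer: O(√n log n)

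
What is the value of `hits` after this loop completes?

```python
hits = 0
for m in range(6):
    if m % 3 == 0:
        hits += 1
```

Count numbers divisible by 3 in range(6)
`hits` takes the values: 0 → 1 → 2

Answer: 2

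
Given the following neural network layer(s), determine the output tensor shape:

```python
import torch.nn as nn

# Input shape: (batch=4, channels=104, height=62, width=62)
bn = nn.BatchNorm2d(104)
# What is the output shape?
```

Input: (4, 104, 62, 62) -> Output: (4, 104, 62, 62)

Answer: (4, 104, 62, 62)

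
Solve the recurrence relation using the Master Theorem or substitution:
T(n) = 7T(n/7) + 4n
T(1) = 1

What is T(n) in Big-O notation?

By Master Theorem: a=7, b=7, f(n)=4n. Since log_7(7) = 1 and f(n) = Θ(n^1), Case 2 applies. T(n) = O(n log n).

Answer: O(n log n)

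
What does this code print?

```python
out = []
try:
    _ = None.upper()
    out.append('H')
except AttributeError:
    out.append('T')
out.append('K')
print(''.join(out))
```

Execution trace: 'T' (except AttributeError) → 'K' (after the try/except). Output: TK

Answer: TK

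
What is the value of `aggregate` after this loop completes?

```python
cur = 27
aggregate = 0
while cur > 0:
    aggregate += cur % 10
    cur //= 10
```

Sum digits of 27
`aggregate` takes the values: 0 → 7 → 9

Answer: 9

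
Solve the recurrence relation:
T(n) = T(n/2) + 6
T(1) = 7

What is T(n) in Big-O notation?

Each step divides n by 2 and adds 6. After log_2(n) steps we reach T(1)=7. So T(n) = 6·log_2(n) + 7 = O(log n).

Answer: O(log n)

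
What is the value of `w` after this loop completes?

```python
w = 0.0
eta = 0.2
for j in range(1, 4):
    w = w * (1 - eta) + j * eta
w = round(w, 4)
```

Moving average with lr=0.2
`w` takes the values: 0.0 → 0.2 → 0.56 → 1.048

Answer: 1.048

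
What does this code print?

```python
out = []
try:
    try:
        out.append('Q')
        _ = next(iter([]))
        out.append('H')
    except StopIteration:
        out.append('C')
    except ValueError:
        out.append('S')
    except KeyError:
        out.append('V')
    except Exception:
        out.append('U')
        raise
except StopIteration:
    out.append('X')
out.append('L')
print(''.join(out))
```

Execution trace: 'Q' (inner try body) → 'C' (inner except StopIteration) → 'L' (after the try/except). Output: QCL

Answer: QCL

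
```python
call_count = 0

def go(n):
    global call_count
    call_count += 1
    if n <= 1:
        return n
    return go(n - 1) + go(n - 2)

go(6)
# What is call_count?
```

Calls(n) = 1 + Calls(n-1) + Calls(n-2); Calls(0)=Calls(1)=1. For n=6 this gives 25.

Answer: 25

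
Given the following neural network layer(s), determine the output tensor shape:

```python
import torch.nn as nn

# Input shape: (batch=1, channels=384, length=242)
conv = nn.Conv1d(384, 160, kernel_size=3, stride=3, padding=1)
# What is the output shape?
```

Input: (1, 384, 242) -> Output: (1, 160, 81)

Answer: (1, 160, 81)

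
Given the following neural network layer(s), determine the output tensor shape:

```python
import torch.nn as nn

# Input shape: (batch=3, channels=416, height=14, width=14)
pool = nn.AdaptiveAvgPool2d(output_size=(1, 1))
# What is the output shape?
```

Input: (3, 416, 14, 14) -> Output: (3, 416, 1, 1)

Answer: (3, 416, 1, 1)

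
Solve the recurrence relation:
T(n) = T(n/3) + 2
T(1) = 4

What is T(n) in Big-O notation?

Each step divides n by 3 and adds 2. After log_3(n) steps we reach T(1)=4. So T(n) = 2·log_3(n) + 4 = O(log n).

Answer: O(log n)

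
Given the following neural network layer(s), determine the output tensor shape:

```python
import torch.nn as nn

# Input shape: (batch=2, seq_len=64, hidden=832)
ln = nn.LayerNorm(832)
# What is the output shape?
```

Input: (2, 64, 832) -> Output: (2, 64, 832)

Answer: (2, 64, 832)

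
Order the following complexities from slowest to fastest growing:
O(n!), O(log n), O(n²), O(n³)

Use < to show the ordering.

Ordered by growth rate: O(log n) < O(n²) < O(n³) < O(n!)

Answer: O(log n) < O(n²) < O(n³) < O(n!)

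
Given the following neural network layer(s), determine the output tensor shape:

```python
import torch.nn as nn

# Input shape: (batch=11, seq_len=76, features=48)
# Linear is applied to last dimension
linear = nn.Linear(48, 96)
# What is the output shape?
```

Input: (11, 76, 48) -> Output: (11, 76, 96)

Answer: (11, 76, 96)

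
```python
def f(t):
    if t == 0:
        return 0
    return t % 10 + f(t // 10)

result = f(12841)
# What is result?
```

Sum of digits of 12841: 1 + 4 + 8 + 2 + 1 = 16

Answer: 16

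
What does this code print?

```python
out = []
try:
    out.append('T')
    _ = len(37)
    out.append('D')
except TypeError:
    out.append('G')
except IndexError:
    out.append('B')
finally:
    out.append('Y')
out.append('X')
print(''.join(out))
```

Execution trace: 'T' (try body) → 'G' (except TypeError) → 'Y' (finally) → 'X' (after the try/except). Output: TGYX

Answer: TGYX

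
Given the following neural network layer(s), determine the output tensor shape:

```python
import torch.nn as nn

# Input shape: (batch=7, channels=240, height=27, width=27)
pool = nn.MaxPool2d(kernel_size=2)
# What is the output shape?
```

Input: (7, 240, 27, 27) -> Output: (7, 240, 13, 13)

Answer: (7, 240, 13, 13)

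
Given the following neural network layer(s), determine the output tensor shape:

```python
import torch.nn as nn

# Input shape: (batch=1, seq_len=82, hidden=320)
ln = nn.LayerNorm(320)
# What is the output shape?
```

Input: (1, 82, 320) -> Output: (1, 82, 320)

Answer: (1, 82, 320)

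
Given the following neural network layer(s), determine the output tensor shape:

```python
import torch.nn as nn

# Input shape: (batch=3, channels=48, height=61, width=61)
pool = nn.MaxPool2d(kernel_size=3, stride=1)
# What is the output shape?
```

Input: (3, 48, 61, 61) -> Output: (3, 48, 59, 59)

Answer: (3, 48, 59, 59)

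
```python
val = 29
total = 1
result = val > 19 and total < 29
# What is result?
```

Trace:
`val = 29` → val = 29
`total = 1` → total = 1
`result = val > 19 and total < 29` → result = True
So result = True

Answer: True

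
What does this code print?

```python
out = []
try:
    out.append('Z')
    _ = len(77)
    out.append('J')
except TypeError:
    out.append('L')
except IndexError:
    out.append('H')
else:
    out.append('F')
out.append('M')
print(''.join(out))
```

Execution trace: 'Z' (try body) → 'L' (except TypeError) → 'M' (after the try/except). Output: ZLM

Answer: ZLM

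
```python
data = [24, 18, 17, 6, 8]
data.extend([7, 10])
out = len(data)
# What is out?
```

Trace:
`data = [24, 18, 17, 6, 8]` → data = [24, 18, 17, 6, 8]
`data.extend([7, 10])` → data = [24, 18, 17, 6, 8, 7, 10]
`out = len(data)` → out = 7
So out = 7

Answer: 7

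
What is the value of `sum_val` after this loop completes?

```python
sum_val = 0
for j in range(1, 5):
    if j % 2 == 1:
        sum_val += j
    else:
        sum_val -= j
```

Add odd, subtract even
`sum_val` takes the values: 0 → 1 → -1 → 2 → -2

Answer: -2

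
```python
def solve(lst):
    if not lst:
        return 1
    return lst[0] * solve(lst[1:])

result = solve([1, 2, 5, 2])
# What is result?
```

Product over [1, 2, 5, 2] = 1 * 2 * 5 * 2 = 20

Answer: 20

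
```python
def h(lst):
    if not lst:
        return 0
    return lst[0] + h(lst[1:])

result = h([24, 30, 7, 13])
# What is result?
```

24 + 30 + 7 + 13 + 0 = 74

Answer: 74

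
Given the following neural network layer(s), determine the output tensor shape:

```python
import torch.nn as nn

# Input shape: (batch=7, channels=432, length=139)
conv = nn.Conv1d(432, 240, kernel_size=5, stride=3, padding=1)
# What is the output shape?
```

Input: (7, 432, 139) -> Output: (7, 240, 46)

Answer: (7, 240, 46)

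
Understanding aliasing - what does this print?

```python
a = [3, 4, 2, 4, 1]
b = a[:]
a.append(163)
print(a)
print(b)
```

Key concept: slice [:] creates copy.
Step by step:
`a = [3, 4, 2, 4, 1]` → a = [3, 4, 2, 4, 1]
`b = a[:]` → b = [3, 4, 2, 4, 1]
`a.append(163)` → a = [3, 4, 2, 4, 1, 163]
`print(a)` → prints [3, 4, 2, 4, 1, 163]
`print(b)` → prints [3, 4, 2, 4, 1]

Answer:
[3, 4, 2, 4, 1, 163]
[3, 4, 2, 4, 1]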